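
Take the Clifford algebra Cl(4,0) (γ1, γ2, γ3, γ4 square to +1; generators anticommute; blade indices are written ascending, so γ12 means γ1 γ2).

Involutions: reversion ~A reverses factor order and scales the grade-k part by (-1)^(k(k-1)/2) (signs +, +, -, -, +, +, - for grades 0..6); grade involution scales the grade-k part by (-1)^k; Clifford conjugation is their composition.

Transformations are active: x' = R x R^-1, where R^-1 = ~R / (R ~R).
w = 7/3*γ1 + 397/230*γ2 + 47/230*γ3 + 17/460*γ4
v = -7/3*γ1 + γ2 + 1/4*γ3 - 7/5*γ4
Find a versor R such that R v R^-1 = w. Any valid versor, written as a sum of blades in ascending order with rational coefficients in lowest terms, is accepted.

Equal squares first: v^2 = w^2 = 30481/3600. Then v + w = 627/230*γ2 + 209/460*γ3 - 627/460*γ4 is a versor taking v to w, provided it is invertible.
Answer: 627/230*γ2 + 209/460*γ3 - 627/460*γ4


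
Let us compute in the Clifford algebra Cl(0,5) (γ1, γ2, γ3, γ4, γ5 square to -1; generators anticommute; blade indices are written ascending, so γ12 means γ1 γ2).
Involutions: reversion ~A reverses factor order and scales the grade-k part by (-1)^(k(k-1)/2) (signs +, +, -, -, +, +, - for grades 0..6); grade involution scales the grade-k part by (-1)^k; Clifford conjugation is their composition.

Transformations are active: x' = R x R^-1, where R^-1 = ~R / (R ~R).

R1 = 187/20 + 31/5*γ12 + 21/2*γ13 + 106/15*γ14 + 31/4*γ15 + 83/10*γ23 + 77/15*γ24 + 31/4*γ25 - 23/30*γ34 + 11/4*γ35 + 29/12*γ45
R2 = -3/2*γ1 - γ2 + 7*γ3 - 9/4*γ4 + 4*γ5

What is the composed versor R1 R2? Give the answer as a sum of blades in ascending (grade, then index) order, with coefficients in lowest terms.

Distribute over the terms of R2 (each basis-blade product reordered to ascending indices, repeated generators contracted through their squares):
R1 (-3/2*γ1) = -561/40*γ1 - 93/10*γ2 - 63/4*γ3 - 53/5*γ4 - 93/8*γ5 - 249/20*γ123 - 77/10*γ124 - 93/8*γ125 + 23/20*γ134 - 33/8*γ135 - 29/8*γ145
R1 (-γ2) = 31/5*γ1 - 187/20*γ2 - 83/10*γ3 - 77/15*γ4 - 31/4*γ5 + 21/2*γ123 + 106/15*γ124 + 31/4*γ125 + 23/30*γ234 - 11/4*γ235 - 29/12*γ245
R1 (7*γ3) = -147/2*γ1 - 581/10*γ2 + 1309/20*γ3 - 161/30*γ4 + 77/4*γ5 + 217/5*γ123 - 742/15*γ134 - 217/4*γ135 - 539/15*γ234 - 217/4*γ235 + 203/12*γ345
R1 (-9/4*γ4) = 159/10*γ1 + 231/20*γ2 - 69/40*γ3 - 1683/80*γ4 - 87/16*γ5 - 279/20*γ124 - 189/8*γ134 + 279/16*γ145 - 747/40*γ234 + 279/16*γ245 + 99/16*γ345
R1 (4*γ5) = -31*γ1 - 31*γ2 - 11*γ3 - 29/3*γ4 + 187/5*γ5 + 124/5*γ125 + 42*γ135 + 424/15*γ145 + 166/5*γ235 + 308/15*γ245 - 46/15*γ345
Summing the partial products and collecting blades:
Answer: -3857/40*γ1 - 481/5*γ2 + 1147/40*γ3 - 12433/240*γ4 + 2547/80*γ5 + 829/20*γ123 - 175/12*γ124 + 837/40*γ125 - 8633/120*γ134 - 131/8*γ135 + 10099/240*γ145 - 6461/120*γ234 - 119/5*γ235 + 8533/240*γ245 + 1603/80*γ345


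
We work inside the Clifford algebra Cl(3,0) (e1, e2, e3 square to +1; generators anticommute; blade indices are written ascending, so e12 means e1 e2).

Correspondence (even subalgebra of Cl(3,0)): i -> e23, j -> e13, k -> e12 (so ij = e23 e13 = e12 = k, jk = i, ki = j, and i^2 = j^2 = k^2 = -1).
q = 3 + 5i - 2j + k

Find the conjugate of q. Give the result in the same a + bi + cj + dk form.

In blades: q = 3 + e12 - 2*e13 + 5*e23.
Quaternion conjugation is reversion on the even subalgebra: the scalar is fixed and every grade-2 blade flips sign, giving 3 - e12 + 2*e13 - 5*e23; translating back:
Answer: 3 - 5i + 2j - k


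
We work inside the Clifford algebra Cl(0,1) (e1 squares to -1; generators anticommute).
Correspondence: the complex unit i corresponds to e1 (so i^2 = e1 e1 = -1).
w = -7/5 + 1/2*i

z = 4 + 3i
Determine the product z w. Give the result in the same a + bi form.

In blades: z = 4 + 3*e1, w = -7/5 + 1/2*e1.
Distribute z over w term by term (generator squares from the signature, products reordered to ascending indices): (4)*w = -28/5 + 2*e1; (3*e1)*w = -3/2 - 21/5*e1.
Sum: -71/10 - 11/5*e1; translating back through the correspondence:
Answer: -71/10 - 11/5*i


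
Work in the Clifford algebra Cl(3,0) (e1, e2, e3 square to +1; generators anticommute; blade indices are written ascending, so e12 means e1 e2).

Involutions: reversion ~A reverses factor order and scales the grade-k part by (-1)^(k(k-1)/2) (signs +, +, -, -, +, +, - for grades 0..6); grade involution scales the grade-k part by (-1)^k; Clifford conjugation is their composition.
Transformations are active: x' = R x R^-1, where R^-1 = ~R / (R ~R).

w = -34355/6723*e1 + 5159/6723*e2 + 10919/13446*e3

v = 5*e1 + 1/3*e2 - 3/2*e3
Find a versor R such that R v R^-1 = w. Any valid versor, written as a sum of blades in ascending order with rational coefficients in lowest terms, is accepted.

Construction: equal norms (both 985/36) license R = v + w = -740/6723*e1 + 7400/6723*e2 - 4625/6723*e3 — nothing changes along that direction, while (v - w)/2 changes sign, so v maps onto w.
Answer: -740/6723*e1 + 7400/6723*e2 - 4625/6723*e3


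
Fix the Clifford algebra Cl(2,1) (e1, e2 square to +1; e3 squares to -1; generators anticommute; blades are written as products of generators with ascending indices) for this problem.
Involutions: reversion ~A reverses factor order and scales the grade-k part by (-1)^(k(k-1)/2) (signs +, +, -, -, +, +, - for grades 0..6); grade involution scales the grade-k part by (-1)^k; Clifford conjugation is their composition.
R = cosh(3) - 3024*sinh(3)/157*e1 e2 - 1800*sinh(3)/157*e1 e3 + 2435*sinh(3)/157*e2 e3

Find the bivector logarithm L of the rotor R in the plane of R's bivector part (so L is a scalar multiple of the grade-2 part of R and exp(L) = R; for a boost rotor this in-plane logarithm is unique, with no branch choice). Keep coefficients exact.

The scalar part of R is cosh(3), which fixes the rapidity magnitude through cosh (cosh is even, so it cannot fix the sign — the bivector part carries that); dividing the bivector part by sinh of the rapidity gives the plane, and L = rapidity * plane, where the joint sign ambiguity of (rapidity, plane) cancels in the product.
Concretely: cosh(rapidity) = cosh(3) gives rapidity = ±3, and since rapidity/sinh(rapidity) is even the sign is immaterial: L = (rapidity/sinh(rapidity)) * <R>_2 = (3/sinh(3)) * <R>_2.
Answer: -9072/157*e1 e2 - 5400/157*e1 e3 + 7305/157*e2 e3


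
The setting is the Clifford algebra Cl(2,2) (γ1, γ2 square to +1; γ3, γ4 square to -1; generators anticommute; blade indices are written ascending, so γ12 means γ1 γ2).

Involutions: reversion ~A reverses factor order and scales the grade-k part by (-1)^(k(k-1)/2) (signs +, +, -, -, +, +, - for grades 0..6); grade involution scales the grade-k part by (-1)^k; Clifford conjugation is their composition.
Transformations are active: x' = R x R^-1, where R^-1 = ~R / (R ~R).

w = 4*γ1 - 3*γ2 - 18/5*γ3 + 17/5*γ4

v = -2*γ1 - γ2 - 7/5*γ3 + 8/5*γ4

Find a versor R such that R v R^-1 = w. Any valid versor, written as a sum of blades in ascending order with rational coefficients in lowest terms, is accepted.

A norm check does it: q(v) = q(w) = 12/25, hence R = v + w = 2*γ1 - 4*γ2 - 5*γ3 + 5*γ4 realises the map — parallel part kept, (v - w)/2 negated, v carried to w.
Answer: 2*γ1 - 4*γ2 - 5*γ3 + 5*γ4


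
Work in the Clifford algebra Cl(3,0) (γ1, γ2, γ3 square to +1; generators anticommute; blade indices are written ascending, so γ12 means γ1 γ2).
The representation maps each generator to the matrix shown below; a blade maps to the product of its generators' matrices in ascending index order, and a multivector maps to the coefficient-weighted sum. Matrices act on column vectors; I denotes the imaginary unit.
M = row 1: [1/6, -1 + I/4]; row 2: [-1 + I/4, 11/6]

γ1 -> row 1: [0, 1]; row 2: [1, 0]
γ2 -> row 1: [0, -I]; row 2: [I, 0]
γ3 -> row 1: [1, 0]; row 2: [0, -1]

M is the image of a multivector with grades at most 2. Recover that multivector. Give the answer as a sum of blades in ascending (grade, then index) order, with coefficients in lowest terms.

Method: 1, rho(γ1), rho(γ2), rho(γ3) form a trace-orthogonal basis of the 2x2 complex matrices (tr(X Y) = 2 if X = Y, else 0), so M = m0*1 + m1*rho(γ1) + m2*rho(γ2) + m3*rho(γ3) with m0 = tr(M)/2 = 1, m1 = tr(M rho(γ1))/2 = -1 + I/4, m2 = tr(M rho(γ2))/2 = 0, m3 = tr(M rho(γ3))/2 = -5/6.
Multiplying table entries, the bivector images are rho(γ12) = I*rho(γ3), rho(γ13) = -I*rho(γ2), rho(γ23) = I*rho(γ1); with real blade coefficients the real parts of m0..m3 are the coefficients of 1, γ1, γ2, γ3 and the imaginary parts give the bivectors (γ23: Im m1, γ13: -Im m2, γ12: Im m3).
Answer: 1 - γ1 - 5/6*γ3 + 1/4*γ23


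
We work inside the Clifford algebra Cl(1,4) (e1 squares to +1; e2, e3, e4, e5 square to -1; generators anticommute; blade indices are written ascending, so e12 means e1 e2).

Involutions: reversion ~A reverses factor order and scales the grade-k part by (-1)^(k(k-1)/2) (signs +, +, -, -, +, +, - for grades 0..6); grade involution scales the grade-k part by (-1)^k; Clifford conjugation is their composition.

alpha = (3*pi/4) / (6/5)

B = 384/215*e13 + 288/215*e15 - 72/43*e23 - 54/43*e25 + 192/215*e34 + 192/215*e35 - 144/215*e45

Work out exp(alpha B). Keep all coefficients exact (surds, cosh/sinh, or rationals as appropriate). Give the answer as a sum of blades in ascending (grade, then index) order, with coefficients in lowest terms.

B^2 term by term: the squares give (384/215)^2*(e13)^2 + (288/215)^2*(e15)^2 + (-72/43)^2*(e23)^2 + (-54/43)^2*(e25)^2 + (192/215)^2*(e34)^2 + (192/215)^2*(e35)^2 + (-144/215)^2*(e45)^2 = 147456/46225*(+1) + 82944/46225*(+1) + 5184/1849*(-1) + 2916/1849*(-1) + 36864/46225*(-1) + 36864/46225*(-1) + 20736/46225*(-1) = -36/25 (each basis 2-blade squares to minus the product of its generators' squares); cross terms between blades sharing an index anticommute and cancel; the commuting (index-disjoint) pairs give grade-4 terms 2*c*c'*(blade product), which cancel blade by blade — e1235: 41472/9245 - 41472/9245 = 0; e1345: -110592/46225 + 110592/46225 = 0; e2345: 20736/9245 - 20736/9245 = 0 — confirming B is simple. So B^2 = -36/25.
B^2 = -36/25 — circular case — the even/odd split gives cos and sin: l = 6/5, alpha*l = 3*pi/4, so exp(alpha B) = cos(3*pi/4) + (sin(3*pi/4)/(6/5))*B = -sqrt(2)/2 + (5*sqrt(2)/12)*B.
Answer: -sqrt(2)/2 + 32*sqrt(2)/43*e13 + 24*sqrt(2)/43*e15 - 30*sqrt(2)/43*e23 - 45*sqrt(2)/86*e25 + 16*sqrt(2)/43*e34 + 16*sqrt(2)/43*e35 - 12*sqrt(2)/43*e45


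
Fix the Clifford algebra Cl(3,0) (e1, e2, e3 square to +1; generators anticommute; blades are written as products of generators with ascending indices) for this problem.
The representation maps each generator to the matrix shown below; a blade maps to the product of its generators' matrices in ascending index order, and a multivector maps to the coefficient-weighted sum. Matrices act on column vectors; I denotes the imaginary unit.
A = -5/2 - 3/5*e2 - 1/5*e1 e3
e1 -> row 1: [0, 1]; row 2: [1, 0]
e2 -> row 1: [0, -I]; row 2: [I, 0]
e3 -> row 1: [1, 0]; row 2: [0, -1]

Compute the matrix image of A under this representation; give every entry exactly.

Bivector images (products of the table entries): rho(e1 e3) = rho(e1)rho(e3) = row 1: [0, -1]; row 2: [1, 0].
M = (-5/2)*1 + (-3/5)*rho(e2) + (-1/5)*rho(e1 e3), summed entrywise (1 is the identity matrix):
Answer: row 1: [-5/2, 1/5 + 3*I/5]; row 2: [-1/5 - 3*I/5, -5/2]


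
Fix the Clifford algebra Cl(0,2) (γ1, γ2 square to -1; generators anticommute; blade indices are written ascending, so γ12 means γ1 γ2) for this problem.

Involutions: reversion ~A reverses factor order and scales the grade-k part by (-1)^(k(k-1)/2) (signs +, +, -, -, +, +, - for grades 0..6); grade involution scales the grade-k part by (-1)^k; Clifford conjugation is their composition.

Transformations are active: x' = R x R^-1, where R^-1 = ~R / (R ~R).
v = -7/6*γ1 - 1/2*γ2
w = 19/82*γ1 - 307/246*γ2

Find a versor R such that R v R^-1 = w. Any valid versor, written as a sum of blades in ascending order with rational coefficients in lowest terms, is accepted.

Reasoning: v^2 = w^2 = -29/18 since conjugation preserves the quadratic form; R = v + w = -115/123*γ1 - 215/123*γ2 is then valid when invertible, keeping its own part and reversing (v - w)/2.
Answer: -115/123*γ1 - 215/123*γ2


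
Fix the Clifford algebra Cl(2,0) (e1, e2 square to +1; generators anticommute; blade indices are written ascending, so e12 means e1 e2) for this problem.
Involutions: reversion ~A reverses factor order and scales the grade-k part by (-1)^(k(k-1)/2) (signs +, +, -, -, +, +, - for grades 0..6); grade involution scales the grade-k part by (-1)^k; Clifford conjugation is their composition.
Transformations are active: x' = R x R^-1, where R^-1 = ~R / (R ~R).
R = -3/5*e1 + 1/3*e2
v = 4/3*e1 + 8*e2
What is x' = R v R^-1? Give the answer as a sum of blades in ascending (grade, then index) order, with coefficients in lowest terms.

~R = -3/5*e1 + 1/3*e2, and R ~R = 106/225, so R^-1 = ~R / (106/225).
R v = 28/15 - 236/45*e12
Answer: -968/159*e1 - 284/53*e2


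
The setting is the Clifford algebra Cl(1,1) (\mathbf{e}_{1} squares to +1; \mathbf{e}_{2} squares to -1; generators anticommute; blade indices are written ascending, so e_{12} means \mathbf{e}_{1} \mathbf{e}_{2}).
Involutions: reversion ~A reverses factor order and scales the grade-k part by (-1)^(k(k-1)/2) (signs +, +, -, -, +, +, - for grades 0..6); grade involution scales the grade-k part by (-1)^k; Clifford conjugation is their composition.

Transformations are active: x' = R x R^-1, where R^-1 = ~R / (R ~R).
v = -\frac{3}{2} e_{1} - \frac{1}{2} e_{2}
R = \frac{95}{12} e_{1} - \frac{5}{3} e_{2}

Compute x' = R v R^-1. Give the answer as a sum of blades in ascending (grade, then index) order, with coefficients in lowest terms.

~R = \frac{95}{12} e_{1} - \frac{5}{3} e_{2}, and R ~R = \frac{2875}{48}, so R^-1 = ~R / (\frac{2875}{48}).
R v = -\frac{305}{24} - \frac{155}{24} e_{12}
Answer: -\frac{1283}{690} e_{1} + \frac{833}{690} e_{2}


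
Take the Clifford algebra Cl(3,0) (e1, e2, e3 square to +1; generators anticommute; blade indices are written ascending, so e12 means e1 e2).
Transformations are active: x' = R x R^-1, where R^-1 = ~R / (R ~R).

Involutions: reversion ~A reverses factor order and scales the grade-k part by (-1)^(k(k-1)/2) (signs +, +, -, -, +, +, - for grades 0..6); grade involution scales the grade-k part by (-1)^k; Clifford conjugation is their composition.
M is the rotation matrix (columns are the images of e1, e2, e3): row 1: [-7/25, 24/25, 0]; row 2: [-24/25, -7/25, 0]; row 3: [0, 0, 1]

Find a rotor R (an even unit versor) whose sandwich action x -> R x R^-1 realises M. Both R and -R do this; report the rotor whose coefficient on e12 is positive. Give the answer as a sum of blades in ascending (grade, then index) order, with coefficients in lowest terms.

Method: write R = a + b12*e12 + b13*e13 + b23*e23 with a^2 + b12^2 + b13^2 + b23^2 = 1 (so R^-1 = ~R). Expanding the columns R e_j ~R gives tr M = 4a^2 - 1 and, from the antisymmetric part, M21 - M12 = -4a*b12, M13 - M31 = 4a*b13, M32 - M23 = -4a*b23.
Here tr M = 11/25, so a^2 = (1 + tr M)/4 = 9/25 and a = ±3/5. Taking a = 3/5: M21 - M12 = -48/25, M13 - M31 = 0, M32 - M23 = 0, giving b12 = 4/5, b13 = 0, b23 = 0, i.e. R = 3/5 + 4/5*e12.
Its e12 coefficient is already positive.
Answer: 3/5 + 4/5*e12. Note: both R and -R realise this M (trace 11/25); the covering map identifies them, and the e12-coefficient sign is the tie-breaker.


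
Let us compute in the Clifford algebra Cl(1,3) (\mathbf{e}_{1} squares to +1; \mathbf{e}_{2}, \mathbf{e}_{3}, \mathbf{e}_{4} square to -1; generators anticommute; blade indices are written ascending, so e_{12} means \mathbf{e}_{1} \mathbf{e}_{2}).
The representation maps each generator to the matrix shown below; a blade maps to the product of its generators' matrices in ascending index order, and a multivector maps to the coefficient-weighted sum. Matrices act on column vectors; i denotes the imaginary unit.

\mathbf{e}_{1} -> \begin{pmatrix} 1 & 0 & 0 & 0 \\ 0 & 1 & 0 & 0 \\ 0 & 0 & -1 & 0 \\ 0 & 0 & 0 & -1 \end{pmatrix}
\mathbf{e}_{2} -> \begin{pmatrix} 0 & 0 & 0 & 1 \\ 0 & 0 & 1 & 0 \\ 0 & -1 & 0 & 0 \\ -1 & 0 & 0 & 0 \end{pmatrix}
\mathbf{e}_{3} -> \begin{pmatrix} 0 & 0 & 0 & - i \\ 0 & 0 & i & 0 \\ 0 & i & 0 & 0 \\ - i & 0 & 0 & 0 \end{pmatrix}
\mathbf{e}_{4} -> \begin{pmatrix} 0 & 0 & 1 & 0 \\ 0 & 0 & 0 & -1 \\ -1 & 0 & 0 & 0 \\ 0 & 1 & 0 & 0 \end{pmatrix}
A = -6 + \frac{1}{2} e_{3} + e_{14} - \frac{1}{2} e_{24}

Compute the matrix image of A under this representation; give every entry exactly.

Bivector images (products of the table entries): rho(e_{14}) = rho(\mathbf{e}_{1})rho(\mathbf{e}_{4}) = \begin{pmatrix} 0 & 0 & 1 & 0 \\ 0 & 0 & 0 & -1 \\ 1 & 0 & 0 & 0 \\ 0 & -1 & 0 & 0 \end{pmatrix}; rho(e_{24}) = rho(\mathbf{e}_{2})rho(\mathbf{e}_{4}) = \begin{pmatrix} 0 & 1 & 0 & 0 \\ -1 & 0 & 0 & 0 \\ 0 & 0 & 0 & 1 \\ 0 & 0 & -1 & 0 \end{pmatrix}.
M = (-6)*1 + (\frac{1}{2})*rho(e_{3}) + (1)*rho(e_{14}) + (-\frac{1}{2})*rho(e_{24}), summed entrywise (1 is the identity matrix):
Answer: \begin{pmatrix} -6 & - \frac{1}{2} & 1 & - \frac{i}{2} \\ \frac{1}{2} & -6 & \frac{i}{2} & -1 \\ 1 & \frac{i}{2} & -6 & - \frac{1}{2} \\ - \frac{i}{2} & -1 & \frac{1}{2} & -6 \end{pmatrix}


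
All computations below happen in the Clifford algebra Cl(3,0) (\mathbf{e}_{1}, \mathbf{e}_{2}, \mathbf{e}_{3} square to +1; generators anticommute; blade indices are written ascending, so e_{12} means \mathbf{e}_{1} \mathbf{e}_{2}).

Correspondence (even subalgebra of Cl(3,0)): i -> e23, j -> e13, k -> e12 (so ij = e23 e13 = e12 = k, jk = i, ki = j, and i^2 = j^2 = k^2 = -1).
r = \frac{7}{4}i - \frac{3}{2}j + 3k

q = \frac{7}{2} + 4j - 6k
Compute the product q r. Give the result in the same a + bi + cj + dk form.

In blades: q = \frac{7}{2} - 6 e_{12} + 4 e_{13}, r = 3 e_{12} - \frac{3}{2} e_{13} + \frac{7}{4} e_{23}.
Distribute q over r term by term (generator squares from the signature, products reordered to ascending indices): (\frac{7}{2})*r = \frac{21}{2} e_{12} - \frac{21}{4} e_{13} + \frac{49}{8} e_{23}; (-6 e_{12})*r = 18 - \frac{21}{2} e_{13} - 9 e_{23}; (4 e_{13})*r = 6 - 7 e_{12} + 12 e_{23}.
Sum: 24 + \frac{7}{2} e_{12} - \frac{63}{4} e_{13} + \frac{73}{8} e_{23}; translating back through the correspondence:
Answer: 24 + \frac{73}{8}i - \frac{63}{4}j + \frac{7}{2}k


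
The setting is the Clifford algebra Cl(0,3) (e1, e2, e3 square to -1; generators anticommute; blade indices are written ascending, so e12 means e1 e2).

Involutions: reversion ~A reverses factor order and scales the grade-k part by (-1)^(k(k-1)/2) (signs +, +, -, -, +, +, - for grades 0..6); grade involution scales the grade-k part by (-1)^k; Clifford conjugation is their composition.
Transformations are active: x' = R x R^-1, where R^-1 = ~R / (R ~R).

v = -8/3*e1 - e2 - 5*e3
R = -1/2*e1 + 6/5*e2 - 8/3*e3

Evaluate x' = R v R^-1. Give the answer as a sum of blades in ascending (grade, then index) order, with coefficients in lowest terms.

~R = -1/2*e1 + 6/5*e2 - 8/3*e3, and R ~R = -7921/900, so R^-1 = ~R / (-7921/900).
R v = -202/15 + 37/10*e12 - 83/18*e13 - 26/3*e23
Answer: 27008/23763*e1 + 37009/7921*e2 - 25035/7921*e3


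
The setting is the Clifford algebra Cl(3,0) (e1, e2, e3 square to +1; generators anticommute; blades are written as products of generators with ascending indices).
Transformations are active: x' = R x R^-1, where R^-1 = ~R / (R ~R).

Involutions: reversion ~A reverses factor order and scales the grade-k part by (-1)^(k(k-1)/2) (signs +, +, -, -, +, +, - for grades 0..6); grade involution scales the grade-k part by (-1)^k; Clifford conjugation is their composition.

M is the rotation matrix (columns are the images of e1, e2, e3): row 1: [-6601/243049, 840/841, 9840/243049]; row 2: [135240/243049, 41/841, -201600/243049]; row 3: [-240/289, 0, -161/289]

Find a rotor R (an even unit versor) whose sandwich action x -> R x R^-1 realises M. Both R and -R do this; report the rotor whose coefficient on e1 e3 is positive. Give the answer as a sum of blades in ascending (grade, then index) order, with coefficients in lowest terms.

Method: write R = a + b12*e1 e2 + b13*e1 e3 + b23*e2 e3 with a^2 + b12^2 + b13^2 + b23^2 = 1 (so R^-1 = ~R). Expanding the columns R e_j ~R gives tr M = 4a^2 - 1 and, from the antisymmetric part, M21 - M12 = -4a*b12, M13 - M31 = 4a*b13, M32 - M23 = -4a*b23.
Here tr M = -130153/243049, so a^2 = (1 + tr M)/4 = 28224/243049 and a = ±168/493. Taking a = 168/493: M21 - M12 = -107520/243049, M13 - M31 = 211680/243049, M32 - M23 = 201600/243049, giving b12 = 160/493, b13 = 315/493, b23 = -300/493, i.e. R = 168/493 + 160/493*e1 e2 + 315/493*e1 e3 - 300/493*e2 e3.
Its e1 e3 coefficient is already positive.
Answer: 168/493 + 160/493*e1 e2 + 315/493*e1 e3 - 300/493*e2 e3. Note: both R and -R realise this M (trace -130153/243049); the covering map identifies them, and the e1 e3-coefficient sign is the tie-breaker.


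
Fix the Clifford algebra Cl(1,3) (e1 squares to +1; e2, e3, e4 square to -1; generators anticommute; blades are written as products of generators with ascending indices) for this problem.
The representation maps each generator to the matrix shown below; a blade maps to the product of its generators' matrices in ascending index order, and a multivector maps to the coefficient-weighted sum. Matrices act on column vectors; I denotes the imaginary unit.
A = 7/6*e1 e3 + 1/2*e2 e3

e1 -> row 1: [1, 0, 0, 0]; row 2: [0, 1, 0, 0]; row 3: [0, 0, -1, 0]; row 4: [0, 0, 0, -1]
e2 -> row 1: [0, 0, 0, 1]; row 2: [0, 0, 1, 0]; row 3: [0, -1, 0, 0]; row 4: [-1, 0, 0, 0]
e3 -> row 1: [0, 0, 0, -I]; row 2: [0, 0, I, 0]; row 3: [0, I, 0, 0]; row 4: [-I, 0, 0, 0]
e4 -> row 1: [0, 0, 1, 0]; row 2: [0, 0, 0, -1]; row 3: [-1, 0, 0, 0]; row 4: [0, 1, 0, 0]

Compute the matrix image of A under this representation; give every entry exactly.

Bivector images (products of the table entries): rho(e1 e3) = rho(e1)rho(e3) = row 1: [0, 0, 0, -I]; row 2: [0, 0, I, 0]; row 3: [0, -I, 0, 0]; row 4: [I, 0, 0, 0]; rho(e2 e3) = rho(e2)rho(e3) = row 1: [-I, 0, 0, 0]; row 2: [0, I, 0, 0]; row 3: [0, 0, -I, 0]; row 4: [0, 0, 0, I].
M = (7/6)*rho(e1 e3) + (1/2)*rho(e2 e3), summed entrywise:
Answer: row 1: [-I/2, 0, 0, -7*I/6]; row 2: [0, I/2, 7*I/6, 0]; row 3: [0, -7*I/6, -I/2, 0]; row 4: [7*I/6, 0, 0, I/2]


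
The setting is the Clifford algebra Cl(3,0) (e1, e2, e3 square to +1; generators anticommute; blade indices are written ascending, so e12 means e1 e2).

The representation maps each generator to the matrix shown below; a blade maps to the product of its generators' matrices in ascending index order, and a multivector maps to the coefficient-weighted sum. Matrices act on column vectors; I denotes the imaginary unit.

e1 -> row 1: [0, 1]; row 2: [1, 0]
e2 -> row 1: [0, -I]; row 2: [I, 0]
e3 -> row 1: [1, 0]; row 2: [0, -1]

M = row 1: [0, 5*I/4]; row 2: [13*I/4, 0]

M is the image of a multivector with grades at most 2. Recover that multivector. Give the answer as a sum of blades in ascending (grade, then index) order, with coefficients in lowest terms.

Method: 1, rho(e1), rho(e2), rho(e3) form a trace-orthogonal basis of the 2x2 complex matrices (tr(X Y) = 2 if X = Y, else 0), so M = m0*1 + m1*rho(e1) + m2*rho(e2) + m3*rho(e3) with m0 = tr(M)/2 = 0, m1 = tr(M rho(e1))/2 = 9*I/4, m2 = tr(M rho(e2))/2 = 1, m3 = tr(M rho(e3))/2 = 0.
Multiplying table entries, the bivector images are rho(e12) = I*rho(e3), rho(e13) = -I*rho(e2), rho(e23) = I*rho(e1); with real blade coefficients the real parts of m0..m3 are the coefficients of 1, e1, e2, e3 and the imaginary parts give the bivectors (e23: Im m1, e13: -Im m2, e12: Im m3).
Answer: e2 + 9/4*e23


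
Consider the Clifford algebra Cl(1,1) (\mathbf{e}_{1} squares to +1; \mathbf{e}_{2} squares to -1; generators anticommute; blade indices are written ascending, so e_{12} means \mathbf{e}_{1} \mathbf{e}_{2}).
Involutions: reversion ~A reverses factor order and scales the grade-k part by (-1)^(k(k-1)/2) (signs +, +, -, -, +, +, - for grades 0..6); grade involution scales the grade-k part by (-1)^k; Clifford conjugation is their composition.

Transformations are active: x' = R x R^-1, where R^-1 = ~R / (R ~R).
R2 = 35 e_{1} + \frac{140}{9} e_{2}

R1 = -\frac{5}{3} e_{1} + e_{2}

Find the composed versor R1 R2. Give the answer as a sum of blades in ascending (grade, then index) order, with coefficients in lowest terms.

Distribute over the terms of R1 (each basis-blade product reordered to ascending indices, repeated generators contracted through their squares):
(-\frac{5}{3} e_{1}) R2 = -\frac{175}{3} - \frac{700}{27} e_{12}
(e_{2}) R2 = -\frac{140}{9} - 35 e_{12}
Summing the partial products and collecting blades:
Answer: -\frac{665}{9} - \frac{1645}{27} e_{12}


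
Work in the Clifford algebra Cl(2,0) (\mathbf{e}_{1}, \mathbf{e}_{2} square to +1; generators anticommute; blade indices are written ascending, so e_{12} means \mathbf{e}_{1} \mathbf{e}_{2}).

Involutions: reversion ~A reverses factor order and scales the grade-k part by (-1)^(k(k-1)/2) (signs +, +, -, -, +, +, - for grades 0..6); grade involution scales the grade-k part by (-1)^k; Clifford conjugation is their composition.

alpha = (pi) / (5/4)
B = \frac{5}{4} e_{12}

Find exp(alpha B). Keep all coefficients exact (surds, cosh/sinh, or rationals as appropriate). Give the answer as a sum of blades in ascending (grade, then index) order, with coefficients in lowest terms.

B^2 = (\frac{5}{4})^2*(e_{12})^2 = \frac{25}{16}*(-1) = -\frac{25}{16} (a basis 2-blade squares to minus the product of its generators' squares).
B^2 = -\frac{25}{16} — B^2 < 0, so the exponential closes trigonometrically: l = \frac{5}{4}, alpha*l = \pi, so exp(alpha B) = cos(\pi) + (sin(\pi)/(\frac{5}{4}))*B = -1 + (0)*B.
Answer: -1


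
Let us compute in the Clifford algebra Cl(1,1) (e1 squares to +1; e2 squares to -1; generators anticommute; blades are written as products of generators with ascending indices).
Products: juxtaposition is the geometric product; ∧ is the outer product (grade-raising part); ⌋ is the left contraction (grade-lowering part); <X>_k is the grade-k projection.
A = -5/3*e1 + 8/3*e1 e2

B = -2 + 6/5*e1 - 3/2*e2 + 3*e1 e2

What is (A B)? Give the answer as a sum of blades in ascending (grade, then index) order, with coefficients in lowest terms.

step 1: 6 + 22/3*e1 - 41/5*e2 - 17/6*e1 e2
Answer: 6 + 22/3*e1 - 41/5*e2 - 17/6*e1 e2


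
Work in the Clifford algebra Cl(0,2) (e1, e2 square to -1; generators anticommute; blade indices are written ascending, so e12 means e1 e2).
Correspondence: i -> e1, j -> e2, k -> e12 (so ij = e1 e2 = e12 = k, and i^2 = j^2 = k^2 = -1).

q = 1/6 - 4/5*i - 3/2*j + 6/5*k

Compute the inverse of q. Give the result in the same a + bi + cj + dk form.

In blades: q = 1/6 - 4/5*e1 - 3/2*e2 + 6/5*e12.
With qbar = 1/6 + 4/5*e1 + 3/2*e2 - 6/5*e12 (scalar fixed, mapped units negated), q qbar = 1961/450 (the sum of squared coefficients), so q^-1 = qbar / (1961/450) = 75/1961 + 360/1961*e1 + 675/1961*e2 - 540/1961*e12; translating back:
Answer: 75/1961 + 360/1961*i + 675/1961*j - 540/1961*k


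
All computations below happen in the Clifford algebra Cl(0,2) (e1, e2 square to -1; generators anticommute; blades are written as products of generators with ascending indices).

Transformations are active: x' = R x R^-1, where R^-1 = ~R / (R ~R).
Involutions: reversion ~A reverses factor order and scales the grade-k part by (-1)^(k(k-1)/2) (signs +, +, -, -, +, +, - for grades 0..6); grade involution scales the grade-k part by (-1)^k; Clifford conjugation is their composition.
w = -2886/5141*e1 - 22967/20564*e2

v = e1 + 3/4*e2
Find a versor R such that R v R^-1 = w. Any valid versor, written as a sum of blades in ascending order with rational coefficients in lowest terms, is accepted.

Sketch: the shared square -25/16 makes R = v + w = 2255/5141*e1 - 1886/5141*e2 the natural versor; its sandwich fixes that direction, negates (v - w)/2, and sends v to w.
Answer: 2255/5141*e1 - 1886/5141*e2


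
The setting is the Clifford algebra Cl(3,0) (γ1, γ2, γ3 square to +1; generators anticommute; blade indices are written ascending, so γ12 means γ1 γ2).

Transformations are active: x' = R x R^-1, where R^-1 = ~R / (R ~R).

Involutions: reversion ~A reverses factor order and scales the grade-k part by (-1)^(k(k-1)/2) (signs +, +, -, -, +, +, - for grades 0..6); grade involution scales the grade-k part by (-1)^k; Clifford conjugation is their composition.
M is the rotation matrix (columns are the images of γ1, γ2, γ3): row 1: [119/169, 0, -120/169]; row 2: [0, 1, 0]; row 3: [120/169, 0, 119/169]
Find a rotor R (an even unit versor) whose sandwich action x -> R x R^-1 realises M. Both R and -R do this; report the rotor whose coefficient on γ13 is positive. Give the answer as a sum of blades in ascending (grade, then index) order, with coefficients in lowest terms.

Method: write R = a + b12*γ12 + b13*γ13 + b23*γ23 with a^2 + b12^2 + b13^2 + b23^2 = 1 (so R^-1 = ~R). Expanding the columns R e_j ~R gives tr M = 4a^2 - 1 and, from the antisymmetric part, M21 - M12 = -4a*b12, M13 - M31 = 4a*b13, M32 - M23 = -4a*b23.
Here tr M = 407/169, so a^2 = (1 + tr M)/4 = 144/169 and a = ±12/13. Taking a = 12/13: M21 - M12 = 0, M13 - M31 = -240/169, M32 - M23 = 0, giving b12 = 0, b13 = -5/13, b23 = 0, i.e. R = 12/13 - 5/13*γ13.
Its γ13 coefficient is negative, so report the other preimage -R.
Answer: -12/13 + 5/13*γ13. Why the constraint matters: R and -R act identically through the sandwich — M has trace 407/169 either way — so only the sign condition on γ13 picks one of the two preimages.


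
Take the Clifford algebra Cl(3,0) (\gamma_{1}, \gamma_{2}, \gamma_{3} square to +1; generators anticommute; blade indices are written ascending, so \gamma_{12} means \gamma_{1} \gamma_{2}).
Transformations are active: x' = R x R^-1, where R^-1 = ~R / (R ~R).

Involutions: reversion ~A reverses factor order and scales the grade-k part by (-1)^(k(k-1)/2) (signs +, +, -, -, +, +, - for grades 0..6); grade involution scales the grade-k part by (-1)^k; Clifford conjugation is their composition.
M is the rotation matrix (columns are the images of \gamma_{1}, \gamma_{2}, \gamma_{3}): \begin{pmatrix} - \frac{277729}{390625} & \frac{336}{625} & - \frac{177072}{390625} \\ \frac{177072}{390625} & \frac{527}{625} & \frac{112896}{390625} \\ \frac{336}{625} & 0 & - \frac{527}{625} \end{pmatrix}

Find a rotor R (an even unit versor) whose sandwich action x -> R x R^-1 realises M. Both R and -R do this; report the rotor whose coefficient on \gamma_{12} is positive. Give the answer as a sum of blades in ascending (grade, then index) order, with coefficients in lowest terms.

Method: write R = a + b12*\gamma_{12} + b13*\gamma_{13} + b23*\gamma_{23} with a^2 + b12^2 + b13^2 + b23^2 = 1 (so R^-1 = ~R). Expanding the columns R e_j ~R gives tr M = 4a^2 - 1 and, from the antisymmetric part, M21 - M12 = -4a*b12, M13 - M31 = 4a*b13, M32 - M23 = -4a*b23.
Here tr M = -\frac{277729}{390625}, so a^2 = (1 + tr M)/4 = \frac{28224}{390625} and a = ±\frac{168}{625}. Taking a = \frac{168}{625}: M21 - M12 = -\frac{32928}{390625}, M13 - M31 = -\frac{387072}{390625}, M32 - M23 = -\frac{112896}{390625}, giving b12 = \frac{49}{625}, b13 = -\frac{576}{625}, b23 = \frac{168}{625}, i.e. R = \frac{168}{625} + \frac{49}{625} \gamma_{12} - \frac{576}{625} \gamma_{13} + \frac{168}{625} \gamma_{23}.
Its \gamma_{12} coefficient is already positive.
Answer: \frac{168}{625} + \frac{49}{625} \gamma_{12} - \frac{576}{625} \gamma_{13} + \frac{168}{625} \gamma_{23}. Sheet selection: the two-to-one cover makes ±R indistinguishable at the matrix level (trace -\frac{277729}{390625}), so uniqueness comes from the required sign on \gamma_{12}.


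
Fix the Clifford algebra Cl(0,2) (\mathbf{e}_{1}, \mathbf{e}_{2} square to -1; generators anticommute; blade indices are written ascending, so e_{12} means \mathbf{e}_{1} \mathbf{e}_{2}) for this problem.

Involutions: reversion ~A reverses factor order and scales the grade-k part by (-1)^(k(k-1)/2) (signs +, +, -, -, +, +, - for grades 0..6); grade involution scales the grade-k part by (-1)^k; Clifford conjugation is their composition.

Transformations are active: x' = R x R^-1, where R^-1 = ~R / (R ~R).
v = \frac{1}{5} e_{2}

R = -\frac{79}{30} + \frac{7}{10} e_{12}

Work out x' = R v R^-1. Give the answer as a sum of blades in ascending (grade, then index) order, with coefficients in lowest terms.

~R = -\frac{79}{30} - \frac{7}{10} e_{12}, and R ~R = \frac{3341}{450}, so R^-1 = ~R / (\frac{3341}{450}).
R v = -\frac{7}{50} e_{1} - \frac{79}{150} e_{2}
Answer: \frac{1659}{16705} e_{1} + \frac{580}{3341} e_{2}


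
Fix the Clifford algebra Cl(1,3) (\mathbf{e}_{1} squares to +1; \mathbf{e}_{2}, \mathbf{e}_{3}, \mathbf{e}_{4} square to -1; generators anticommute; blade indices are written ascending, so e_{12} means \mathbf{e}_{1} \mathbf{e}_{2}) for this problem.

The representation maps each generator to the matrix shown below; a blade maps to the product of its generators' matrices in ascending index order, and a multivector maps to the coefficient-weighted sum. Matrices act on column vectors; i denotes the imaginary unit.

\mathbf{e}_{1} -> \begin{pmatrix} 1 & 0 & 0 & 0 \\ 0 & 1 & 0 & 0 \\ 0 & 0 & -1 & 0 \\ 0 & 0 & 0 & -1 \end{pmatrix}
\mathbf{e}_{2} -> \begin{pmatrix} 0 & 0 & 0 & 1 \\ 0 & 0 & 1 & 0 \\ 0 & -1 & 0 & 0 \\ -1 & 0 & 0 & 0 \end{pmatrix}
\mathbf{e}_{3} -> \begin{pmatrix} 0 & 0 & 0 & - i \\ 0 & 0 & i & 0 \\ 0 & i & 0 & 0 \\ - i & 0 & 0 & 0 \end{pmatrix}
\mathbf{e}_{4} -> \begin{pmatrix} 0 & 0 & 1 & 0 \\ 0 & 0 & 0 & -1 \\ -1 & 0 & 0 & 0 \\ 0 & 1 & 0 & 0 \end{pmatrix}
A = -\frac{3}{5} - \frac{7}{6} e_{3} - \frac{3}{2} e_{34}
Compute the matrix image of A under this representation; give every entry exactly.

Bivector images (products of the table entries): rho(e_{34}) = rho(\mathbf{e}_{3})rho(\mathbf{e}_{4}) = \begin{pmatrix} 0 & - i & 0 & 0 \\ - i & 0 & 0 & 0 \\ 0 & 0 & 0 & - i \\ 0 & 0 & - i & 0 \end{pmatrix}.
M = (-\frac{3}{5})*1 + (-\frac{7}{6})*rho(e_{3}) + (-\frac{3}{2})*rho(e_{34}), summed entrywise (1 is the identity matrix):
Answer: \begin{pmatrix} - \frac{3}{5} & \frac{3 i}{2} & 0 & \frac{7 i}{6} \\ \frac{3 i}{2} & - \frac{3}{5} & - \frac{7 i}{6} & 0 \\ 0 & - \frac{7 i}{6} & - \frac{3}{5} & \frac{3 i}{2} \\ \frac{7 i}{6} & 0 & \frac{3 i}{2} & - \frac{3}{5} \end{pmatrix}


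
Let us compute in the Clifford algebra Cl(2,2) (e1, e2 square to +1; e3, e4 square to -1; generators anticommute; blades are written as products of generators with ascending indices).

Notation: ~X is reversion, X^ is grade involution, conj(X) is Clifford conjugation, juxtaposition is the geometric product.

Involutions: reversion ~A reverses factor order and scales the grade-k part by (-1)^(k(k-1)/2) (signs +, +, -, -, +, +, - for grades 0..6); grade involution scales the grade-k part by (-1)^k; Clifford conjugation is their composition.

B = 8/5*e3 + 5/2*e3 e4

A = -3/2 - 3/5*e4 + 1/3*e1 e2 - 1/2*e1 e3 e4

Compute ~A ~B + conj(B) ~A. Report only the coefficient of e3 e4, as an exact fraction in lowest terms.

first term: 5/4*e1 - 9/10*e3 + 4/5*e1 e4 + 471/100*e3 e4 - 8/15*e1 e2 e3 + 5/6*e1 e2 e3 e4
second term: 5/4*e1 + 9/10*e3 - 4/5*e1 e4 + 471/100*e3 e4 + 8/15*e1 e2 e3 + 5/6*e1 e2 e3 e4
Answer: 471/50


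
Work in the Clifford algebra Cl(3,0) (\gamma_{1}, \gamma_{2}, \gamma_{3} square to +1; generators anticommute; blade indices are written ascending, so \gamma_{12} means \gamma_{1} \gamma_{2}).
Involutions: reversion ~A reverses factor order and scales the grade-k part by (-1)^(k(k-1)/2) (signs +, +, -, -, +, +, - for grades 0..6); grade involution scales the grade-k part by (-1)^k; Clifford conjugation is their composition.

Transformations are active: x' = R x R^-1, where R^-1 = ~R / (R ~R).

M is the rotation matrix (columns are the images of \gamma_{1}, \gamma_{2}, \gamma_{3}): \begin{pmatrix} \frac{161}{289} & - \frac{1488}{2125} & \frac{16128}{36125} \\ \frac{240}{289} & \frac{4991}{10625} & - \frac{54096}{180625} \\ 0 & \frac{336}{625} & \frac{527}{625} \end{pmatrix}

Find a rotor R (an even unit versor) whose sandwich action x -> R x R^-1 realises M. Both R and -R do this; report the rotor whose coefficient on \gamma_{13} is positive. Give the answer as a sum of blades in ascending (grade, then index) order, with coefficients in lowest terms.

Method: write R = a + b12*\gamma_{12} + b13*\gamma_{13} + b23*\gamma_{23} with a^2 + b12^2 + b13^2 + b23^2 = 1 (so R^-1 = ~R). Expanding the columns R e_j ~R gives tr M = 4a^2 - 1 and, from the antisymmetric part, M21 - M12 = -4a*b12, M13 - M31 = 4a*b13, M32 - M23 = -4a*b23.
Here tr M = \frac{13511}{7225}, so a^2 = (1 + tr M)/4 = \frac{5184}{7225} and a = ±\frac{72}{85}. Taking a = \frac{72}{85}: M21 - M12 = \frac{55296}{36125}, M13 - M31 = \frac{16128}{36125}, M32 - M23 = \frac{6048}{7225}, giving b12 = -\frac{192}{425}, b13 = \frac{56}{425}, b23 = -\frac{21}{85}, i.e. R = \frac{72}{85} - \frac{192}{425} \gamma_{12} + \frac{56}{425} \gamma_{13} - \frac{21}{85} \gamma_{23}.
Its \gamma_{13} coefficient is already positive.
Answer: \frac{72}{85} - \frac{192}{425} \gamma_{12} + \frac{56}{425} \gamma_{13} - \frac{21}{85} \gamma_{23}. Sheet selection: the two-to-one cover makes ±R indistinguishable at the matrix level (trace \frac{13511}{7225}), so uniqueness comes from the required sign on \gamma_{13}.


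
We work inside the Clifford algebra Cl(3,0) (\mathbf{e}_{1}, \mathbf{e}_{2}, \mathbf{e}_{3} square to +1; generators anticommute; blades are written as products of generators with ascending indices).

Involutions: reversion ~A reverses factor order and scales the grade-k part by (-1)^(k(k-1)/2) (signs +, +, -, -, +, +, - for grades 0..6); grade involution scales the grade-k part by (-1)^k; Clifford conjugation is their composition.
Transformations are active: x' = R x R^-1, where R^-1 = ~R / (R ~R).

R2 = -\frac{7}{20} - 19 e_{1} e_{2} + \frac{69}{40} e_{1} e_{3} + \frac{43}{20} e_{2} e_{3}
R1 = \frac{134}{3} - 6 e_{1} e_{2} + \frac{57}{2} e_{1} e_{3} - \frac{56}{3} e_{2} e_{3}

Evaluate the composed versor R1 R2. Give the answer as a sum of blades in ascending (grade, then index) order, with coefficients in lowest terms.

Distribute over the terms of R1 (each basis-blade product reordered to ascending indices, repeated generators contracted through their squares):
(\frac{134}{3}) R2 = -\frac{469}{30} - \frac{2546}{3} e_{1} e_{2} + \frac{1541}{20} e_{1} e_{3} + \frac{2881}{30} e_{2} e_{3}
(-6 e_{1} e_{2}) R2 = -114 + \frac{21}{10} e_{1} e_{2} - \frac{129}{10} e_{1} e_{3} + \frac{207}{20} e_{2} e_{3}
(\frac{57}{2} e_{1} e_{3}) R2 = -\frac{3933}{80} - \frac{2451}{40} e_{1} e_{2} - \frac{399}{40} e_{1} e_{3} - \frac{1083}{2} e_{2} e_{3}
(-\frac{56}{3} e_{2} e_{3}) R2 = \frac{602}{15} - \frac{161}{5} e_{1} e_{2} - \frac{1064}{3} e_{1} e_{3} + \frac{98}{15} e_{2} e_{3}
Summing the partial products and collecting blades:
Answer: -\frac{11093}{80} - \frac{22561}{24} e_{1} e_{2} - \frac{36059}{120} e_{1} e_{3} - \frac{5143}{12} e_{2} e_{3}


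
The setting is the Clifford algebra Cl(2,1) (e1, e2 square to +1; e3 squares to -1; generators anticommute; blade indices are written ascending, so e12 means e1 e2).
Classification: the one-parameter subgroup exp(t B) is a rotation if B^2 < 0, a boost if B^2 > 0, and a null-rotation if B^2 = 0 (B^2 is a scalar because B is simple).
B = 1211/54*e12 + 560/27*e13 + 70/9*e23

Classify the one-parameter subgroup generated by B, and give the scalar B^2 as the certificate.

B^2 term by term: the squares give (1211/54)^2*(e12)^2 + (560/27)^2*(e13)^2 + (70/9)^2*(e23)^2 = 1466521/2916*(-1) + 313600/729*(+1) + 4900/81*(+1) = -49/4 (each basis 2-blade squares to minus the product of its generators' squares); cross terms between blades sharing an index anticommute and cancel. So B^2 = -49/4.
Answer: rotation, certificate B^2 = -49/4. One invariant decides it: the square -49/4 survives every conjugation, and its sign is exactly the classification.


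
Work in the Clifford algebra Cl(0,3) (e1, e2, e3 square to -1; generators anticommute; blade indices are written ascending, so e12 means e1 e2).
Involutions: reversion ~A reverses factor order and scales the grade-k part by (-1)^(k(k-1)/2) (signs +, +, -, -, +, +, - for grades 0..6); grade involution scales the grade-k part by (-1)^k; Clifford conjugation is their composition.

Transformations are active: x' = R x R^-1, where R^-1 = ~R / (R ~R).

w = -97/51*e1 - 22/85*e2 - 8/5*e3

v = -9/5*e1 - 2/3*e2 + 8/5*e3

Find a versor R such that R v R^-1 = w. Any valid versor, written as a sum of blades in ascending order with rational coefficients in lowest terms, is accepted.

Since q(v) = q(w) = -281/45, the sum R = v + w = -944/255*e1 - 236/255*e2 does the job whenever invertible.
Answer: -944/255*e1 - 236/255*e2
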